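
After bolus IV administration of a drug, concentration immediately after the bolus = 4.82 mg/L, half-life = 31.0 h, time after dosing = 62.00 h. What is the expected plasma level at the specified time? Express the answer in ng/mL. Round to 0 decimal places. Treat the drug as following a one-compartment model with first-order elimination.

k = ln2 / t½ = 0.693147 / 31.0 = 0.02236 h⁻¹
t / t½ = 62.00 / 31.0 = 2 half-lives
C = C₀ × (1/2)^2 = 4.820 × 0.2500 = 1.205 mg/L
Convert: 1.205 mg/L × 1000 = 1205 ng/mL

1205 ng/mL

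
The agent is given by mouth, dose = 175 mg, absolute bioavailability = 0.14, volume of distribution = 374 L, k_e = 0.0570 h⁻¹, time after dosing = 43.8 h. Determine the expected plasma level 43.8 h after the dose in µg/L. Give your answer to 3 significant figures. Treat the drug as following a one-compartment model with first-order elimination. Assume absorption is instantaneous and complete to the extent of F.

5.40 µg/L

Amount reaching circulation = F × Dose = 0.14 × 175.0 = 24.50 mg
C₀ = F·Dose / Vd = 24.50 / 374 = 0.06551 mg/L
C = C₀ · e^(−k·t) = 0.06551 × e^(−0.05700 × 43.8)
  = 0.06551 × 0.08236 = 0.005395 mg/L
Convert: 0.005395 mg/L × 1000 = 5.395 µg/L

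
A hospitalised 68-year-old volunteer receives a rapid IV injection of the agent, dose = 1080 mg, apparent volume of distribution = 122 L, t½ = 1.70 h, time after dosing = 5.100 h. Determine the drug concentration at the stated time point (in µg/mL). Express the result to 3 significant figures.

1.11 µg/mL

C₀ = Dose / Vd = 1080 / 122 = 8.852 mg/L
k = ln2 / t½ = 0.693147 / 1.70 = 0.4077 h⁻¹
t / t½ = 5.100 / 1.70 = 3 half-lives
C = C₀ × (1/2)^3 = 8.852 × 0.1250 = 1.107 mg/L
(1.107 mg/L = 1.107 µg/mL)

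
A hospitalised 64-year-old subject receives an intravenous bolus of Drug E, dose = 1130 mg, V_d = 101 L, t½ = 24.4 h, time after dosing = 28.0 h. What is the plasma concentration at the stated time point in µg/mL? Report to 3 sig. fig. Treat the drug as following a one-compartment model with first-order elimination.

5.05 µg/mL

C₀ = Dose / Vd = 1130 / 101 = 11.19 mg/L
k = ln2 / t½ = 0.693147 / 24.4 = 0.02841 h⁻¹
C = C₀ · e^(−k·t) = 11.19 × e^(−0.02841 × 28.0)
  = 11.19 × 0.4514 = 5.051 mg/L
(5.051 mg/L = 5.051 µg/mL)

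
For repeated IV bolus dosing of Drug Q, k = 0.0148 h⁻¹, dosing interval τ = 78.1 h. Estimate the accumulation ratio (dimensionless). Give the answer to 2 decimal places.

e^(−kτ) = e^(−0.01480 × 78.1) = 0.3148
Accumulation ratio R = 1 / (1 − e^(−kτ)) = 1 / (1 − 0.3148) = 1.459

1.46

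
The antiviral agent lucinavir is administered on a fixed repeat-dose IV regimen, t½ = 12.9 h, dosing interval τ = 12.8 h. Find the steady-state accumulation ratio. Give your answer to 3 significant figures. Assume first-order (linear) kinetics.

k = ln2 / t½ = 0.693147 / 12.9 = 0.05373 h⁻¹
e^(−kτ) = e^(−0.05373 × 12.8) = 0.5027
Accumulation ratio R = 1 / (1 − e^(−kτ)) = 1 / (1 − 0.5027) = 2.011

2.01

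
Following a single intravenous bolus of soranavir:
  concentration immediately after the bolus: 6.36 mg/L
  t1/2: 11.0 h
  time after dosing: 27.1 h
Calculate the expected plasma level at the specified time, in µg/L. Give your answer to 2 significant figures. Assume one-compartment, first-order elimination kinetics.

1200 µg/L

k = ln2 / t½ = 0.693147 / 11.0 = 0.06301 h⁻¹
C = C₀ · e^(−k·t) = 6.360 × e^(−0.06301 × 27.1)
  = 6.360 × 0.1813 = 1.153 mg/L
Convert: 1.153 mg/L × 1000 = 1153 µg/L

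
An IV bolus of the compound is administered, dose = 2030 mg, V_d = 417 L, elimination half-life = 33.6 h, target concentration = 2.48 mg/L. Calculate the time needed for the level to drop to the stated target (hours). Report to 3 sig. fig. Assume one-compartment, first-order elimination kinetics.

C₀ = Dose / Vd = 2030 / 417 = 4.868 mg/L
k = ln2 / t½ = 0.693147 / 33.6 = 0.02063 h⁻¹
t = ln(C₀ / C) / k = ln(4.868 / 2.48) / 0.02063
  = ln(1.963) / 0.02063 = 0.6745 / 0.02063 = 32.70 h

32.7 h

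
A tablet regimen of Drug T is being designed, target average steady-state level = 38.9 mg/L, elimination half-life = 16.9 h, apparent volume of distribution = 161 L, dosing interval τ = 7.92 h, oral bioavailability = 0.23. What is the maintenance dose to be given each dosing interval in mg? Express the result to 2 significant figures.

k = ln2 / t½ = 0.693147 / 16.9 = 0.04101 h⁻¹
CL = k × Vd = 0.04101 × 161 = 6.603 L/h
At steady state, F × (Dose/τ) = Css × CL.
Dose = Css × CL × τ / F = 38.9 × 6.603 × 7.92 / 0.23 = 8845 mg

8800 mg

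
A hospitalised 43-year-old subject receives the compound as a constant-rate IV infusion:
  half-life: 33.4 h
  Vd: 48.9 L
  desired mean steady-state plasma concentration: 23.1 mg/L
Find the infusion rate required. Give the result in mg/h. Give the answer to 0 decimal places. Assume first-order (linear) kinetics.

23 mg/h

k = ln2 / t½ = 0.693147 / 33.4 = 0.02075 h⁻¹
CL = k × Vd = 0.02075 × 48.9 = 1.015 L/h
At steady state, infusion rate R₀ = Css × CL = 23.1 × 1.015 = 23.45 mg/h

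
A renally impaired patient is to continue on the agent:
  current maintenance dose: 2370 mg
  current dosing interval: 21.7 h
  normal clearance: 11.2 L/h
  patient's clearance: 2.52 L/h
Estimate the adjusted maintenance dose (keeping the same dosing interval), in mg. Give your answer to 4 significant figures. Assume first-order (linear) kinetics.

To keep the same average steady-state level, dosing rate must scale with clearance.
CL ratio = 2.52 / 11.2 = 0.2250
New dose (same interval) = 2370 × 0.2250 = 533.3 mg

533.3 mg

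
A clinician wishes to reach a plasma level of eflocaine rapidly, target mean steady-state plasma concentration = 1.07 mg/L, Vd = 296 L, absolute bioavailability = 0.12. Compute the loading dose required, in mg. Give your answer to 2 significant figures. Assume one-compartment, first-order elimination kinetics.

2600 mg

LD = Css × Vd / F = 1.07 × 296 / 0.12 = 2639 mg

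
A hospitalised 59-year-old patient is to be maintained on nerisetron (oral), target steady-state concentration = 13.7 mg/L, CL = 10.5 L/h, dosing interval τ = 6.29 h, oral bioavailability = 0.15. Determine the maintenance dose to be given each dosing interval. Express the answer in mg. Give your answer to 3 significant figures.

At steady state, F × (Dose/τ) = Css × CL.
Dose = Css × CL × τ / F = 13.7 × 10.50 × 6.29 / 0.15 = 6032 mg

6030 mg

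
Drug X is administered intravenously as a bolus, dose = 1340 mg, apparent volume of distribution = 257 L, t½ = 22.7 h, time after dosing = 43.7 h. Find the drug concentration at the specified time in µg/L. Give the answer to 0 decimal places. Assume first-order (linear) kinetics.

C₀ = Dose / Vd = 1340 / 257 = 5.214 mg/L
k = ln2 / t½ = 0.693147 / 22.7 = 0.03054 h⁻¹
C = C₀ · e^(−k·t) = 5.214 × e^(−0.03054 × 43.7)
  = 5.214 × 0.2633 = 1.373 mg/L
Convert: 1.373 mg/L × 1000 = 1373 µg/L

1373 µg/L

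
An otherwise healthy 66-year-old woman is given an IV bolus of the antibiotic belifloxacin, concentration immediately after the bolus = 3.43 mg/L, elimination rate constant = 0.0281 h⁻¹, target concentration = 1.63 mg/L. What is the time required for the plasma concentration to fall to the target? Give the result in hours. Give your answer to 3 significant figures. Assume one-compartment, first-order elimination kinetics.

26.5 h

t = ln(C₀ / C) / k = ln(3.430 / 1.63) / 0.02810
  = ln(2.104) / 0.02810 = 0.7438 / 0.02810 = 26.47 h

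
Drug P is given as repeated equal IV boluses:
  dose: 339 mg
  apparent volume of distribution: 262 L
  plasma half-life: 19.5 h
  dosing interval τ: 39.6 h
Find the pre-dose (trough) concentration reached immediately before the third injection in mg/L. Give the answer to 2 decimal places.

0.39 mg/L

C₀ per dose = Dose / Vd = 339 / 262 = 1.294 mg/L
k = ln2 / t½ = 0.693147 / 19.5 = 0.03555 h⁻¹
Fraction remaining after one interval: r = e^(−kτ) = e^(−0.03555 × 39.6) = 0.2447
Before dose 3, 2 doses have been given (aged 1τ, 2τ).
C_trough = C₀ × (r + r²) = 1.294 × (0.2447 + 0.05988) = 0.3941 mg/L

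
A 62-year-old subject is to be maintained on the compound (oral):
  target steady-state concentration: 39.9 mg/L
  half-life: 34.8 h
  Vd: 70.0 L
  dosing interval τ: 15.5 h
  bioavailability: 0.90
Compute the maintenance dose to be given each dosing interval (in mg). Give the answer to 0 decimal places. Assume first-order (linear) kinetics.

k = ln2 / t½ = 0.693147 / 34.8 = 0.01992 h⁻¹
CL = k × Vd = 0.01992 × 70.0 = 1.394 L/h
At steady state, F × (Dose/τ) = Css × CL.
Dose = Css × CL × τ / F = 39.9 × 1.394 × 15.5 / 0.90 = 957.9 mg

958 mg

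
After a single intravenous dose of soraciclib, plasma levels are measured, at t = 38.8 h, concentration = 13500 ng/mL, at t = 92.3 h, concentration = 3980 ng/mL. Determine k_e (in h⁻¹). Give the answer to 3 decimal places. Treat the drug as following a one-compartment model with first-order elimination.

0.023 h⁻¹

k = ln(C₁/C₂) / (t₂ − t₁) = ln(13500/3980) / (92.3 − 38.8)
  = 1.221 / 53.50 = 0.02282 h⁻¹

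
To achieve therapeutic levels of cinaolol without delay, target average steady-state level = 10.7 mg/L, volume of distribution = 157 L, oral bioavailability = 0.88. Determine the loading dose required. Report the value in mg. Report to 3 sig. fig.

LD = Css × Vd / F = 10.7 × 157 / 0.88 = 1909 mg

1910 mg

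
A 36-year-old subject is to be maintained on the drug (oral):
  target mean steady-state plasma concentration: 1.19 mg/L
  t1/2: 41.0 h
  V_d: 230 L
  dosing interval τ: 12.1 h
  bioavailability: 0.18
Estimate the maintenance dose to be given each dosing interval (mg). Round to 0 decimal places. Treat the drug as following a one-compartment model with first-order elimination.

k = ln2 / t½ = 0.693147 / 41.0 = 0.01691 h⁻¹
CL = k × Vd = 0.01691 × 230 = 3.889 L/h
At steady state, F × (Dose/τ) = Css × CL.
Dose = Css × CL × τ / F = 1.19 × 3.889 × 12.1 / 0.18 = 311.1 mg

311 mg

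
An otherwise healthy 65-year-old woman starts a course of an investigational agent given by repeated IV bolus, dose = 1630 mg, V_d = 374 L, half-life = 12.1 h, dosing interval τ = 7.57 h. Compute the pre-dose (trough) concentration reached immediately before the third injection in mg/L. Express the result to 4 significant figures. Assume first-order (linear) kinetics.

4.656 mg/L

C₀ per dose = Dose / Vd = 1630 / 374 = 4.358 mg/L
k = ln2 / t½ = 0.693147 / 12.1 = 0.05728 h⁻¹
Fraction remaining after one interval: r = e^(−kτ) = e^(−0.05728 × 7.57) = 0.6482
Before dose 3, 2 doses have been given (aged 1τ, 2τ).
C_trough = C₀ × (r + r²) = 4.358 × (0.6482 + 0.4202) = 4.656 mg/L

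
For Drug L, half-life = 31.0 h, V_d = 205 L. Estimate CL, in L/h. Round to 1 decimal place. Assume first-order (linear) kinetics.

4.6 L/h

k = ln2 / t½ = 0.693147 / 31.0 = 0.02236 h⁻¹
CL = k × Vd = 0.02236 × 205 = 4.584 L/h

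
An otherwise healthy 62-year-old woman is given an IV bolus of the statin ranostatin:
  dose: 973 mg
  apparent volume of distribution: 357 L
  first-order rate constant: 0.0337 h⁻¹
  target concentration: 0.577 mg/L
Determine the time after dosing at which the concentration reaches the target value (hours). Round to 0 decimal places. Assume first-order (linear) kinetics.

C₀ = Dose / Vd = 973.0 / 357 = 2.725 mg/L
t = ln(C₀ / C) / k = ln(2.725 / 0.577) / 0.03370
  = ln(4.723) / 0.03370 = 1.552 / 0.03370 = 46.05 h

46 h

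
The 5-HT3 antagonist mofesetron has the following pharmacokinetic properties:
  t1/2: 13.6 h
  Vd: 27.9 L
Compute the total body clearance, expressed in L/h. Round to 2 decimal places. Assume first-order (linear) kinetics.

1.42 L/h

k = ln2 / t½ = 0.693147 / 13.6 = 0.05097 h⁻¹
CL = k × Vd = 0.05097 × 27.9 = 1.422 L/h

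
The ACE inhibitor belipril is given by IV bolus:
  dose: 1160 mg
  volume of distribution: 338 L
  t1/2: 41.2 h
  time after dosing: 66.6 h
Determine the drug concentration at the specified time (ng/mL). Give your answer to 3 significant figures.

1120 ng/mL

C₀ = Dose / Vd = 1160 / 338 = 3.432 mg/L
k = ln2 / t½ = 0.693147 / 41.2 = 0.01682 h⁻¹
C = C₀ · e^(−k·t) = 3.432 × e^(−0.01682 × 66.6)
  = 3.432 × 0.3262 = 1.120 mg/L
Convert: 1.120 mg/L × 1000 = 1120 ng/mL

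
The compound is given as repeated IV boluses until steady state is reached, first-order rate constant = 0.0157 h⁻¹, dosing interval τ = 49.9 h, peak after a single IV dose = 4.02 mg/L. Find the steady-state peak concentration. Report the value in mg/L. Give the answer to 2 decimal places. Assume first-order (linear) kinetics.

e^(−kτ) = e^(−0.01570 × 49.9) = 0.4568
Accumulation ratio R = 1 / (1 − e^(−kτ)) = 1 / (1 − 0.4568) = 1.841
Steady-state peak = C₀ × R = 4.02 × 1.841 = 7.401 mg/L

7.40 mg/L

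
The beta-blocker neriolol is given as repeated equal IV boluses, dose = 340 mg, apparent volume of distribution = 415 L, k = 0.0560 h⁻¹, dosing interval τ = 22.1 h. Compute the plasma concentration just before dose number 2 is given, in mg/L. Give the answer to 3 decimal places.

C₀ per dose = Dose / Vd = 340 / 415 = 0.8193 mg/L
Fraction remaining after one interval: r = e^(−kτ) = e^(−0.05600 × 22.1) = 0.2901
Before dose 2, 1 dose has been given (aged 1τ).
C_trough = C₀ × r = 0.8193 × 0.2901 = 0.2377 mg/L

0.238 mg/L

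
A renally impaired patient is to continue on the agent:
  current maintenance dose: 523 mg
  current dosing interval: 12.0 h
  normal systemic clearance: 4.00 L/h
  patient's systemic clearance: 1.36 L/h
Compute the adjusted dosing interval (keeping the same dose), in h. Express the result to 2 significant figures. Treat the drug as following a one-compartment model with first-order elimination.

To keep the same average steady-state level, dosing rate must scale with clearance.
CL ratio = 1.36 / 4.00 = 0.3400
New interval (same dose) = 12.0 / 0.3400 = 35.29 h

35 h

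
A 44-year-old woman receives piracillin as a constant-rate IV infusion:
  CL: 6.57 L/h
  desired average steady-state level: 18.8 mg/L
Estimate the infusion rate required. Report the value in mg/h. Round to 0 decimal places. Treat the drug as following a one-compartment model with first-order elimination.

At steady state, infusion rate R₀ = Css × CL = 18.8 × 6.570 = 123.5 mg/h

124 mg/h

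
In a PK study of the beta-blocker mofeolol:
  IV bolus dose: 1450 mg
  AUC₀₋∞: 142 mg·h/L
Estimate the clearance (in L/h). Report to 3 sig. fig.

CL = Dose / AUC = 1450 / 142 = 10.21 L/h

10.2 L/h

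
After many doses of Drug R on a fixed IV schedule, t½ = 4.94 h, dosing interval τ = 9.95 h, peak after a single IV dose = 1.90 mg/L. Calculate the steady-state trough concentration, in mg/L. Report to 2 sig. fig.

k = ln2 / t½ = 0.693147 / 4.94 = 0.1403 h⁻¹
e^(−kτ) = e^(−0.1403 × 9.95) = 0.2476
Accumulation ratio R = 1 / (1 − e^(−kτ)) = 1 / (1 − 0.2476) = 1.329
Steady-state trough = C₀ × R × e^(−kτ) = 1.90 × 1.329 × 0.2476 = 0.6252 mg/L

0.63 mg/L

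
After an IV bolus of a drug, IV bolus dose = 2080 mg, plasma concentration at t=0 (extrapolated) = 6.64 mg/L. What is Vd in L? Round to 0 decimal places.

Vd = Dose / C₀ = 2080 / 6.64 = 313.3 L

313 L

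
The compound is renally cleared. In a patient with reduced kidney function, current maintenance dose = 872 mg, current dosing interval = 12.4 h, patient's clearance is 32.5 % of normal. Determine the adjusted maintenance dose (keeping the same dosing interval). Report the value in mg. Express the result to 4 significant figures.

To keep the same average steady-state level, dosing rate must scale with clearance.
CL ratio = 32.5 / 100 = 0.3250
New dose (same interval) = 872 × 0.3250 = 283.4 mg

283.4 mg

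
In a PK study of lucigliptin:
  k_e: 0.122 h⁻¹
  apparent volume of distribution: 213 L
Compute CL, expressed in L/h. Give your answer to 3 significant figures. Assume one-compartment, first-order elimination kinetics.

26.0 L/h

CL = k × Vd = 0.122 × 213 = 25.99 L/h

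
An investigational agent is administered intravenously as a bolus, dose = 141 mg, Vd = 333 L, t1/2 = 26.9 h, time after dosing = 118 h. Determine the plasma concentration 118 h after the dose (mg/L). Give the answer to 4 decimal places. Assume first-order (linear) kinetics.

C₀ = Dose / Vd = 141.0 / 333 = 0.4234 mg/L
k = ln2 / t½ = 0.693147 / 26.9 = 0.02577 h⁻¹
C = C₀ · e^(−k·t) = 0.4234 × e^(−0.02577 × 118)
  = 0.4234 × 0.04779 = 0.02023 mg/L

0.0202 mg/L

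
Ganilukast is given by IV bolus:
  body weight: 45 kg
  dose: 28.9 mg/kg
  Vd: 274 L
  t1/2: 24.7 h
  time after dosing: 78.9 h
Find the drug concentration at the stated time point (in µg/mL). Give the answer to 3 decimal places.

0.519 µg/mL

Total dose = 28.9 × 45 = 1301 mg
C₀ = Dose / Vd = 1301 / 274 = 4.748 mg/L
k = ln2 / t½ = 0.693147 / 24.7 = 0.02806 h⁻¹
C = C₀ · e^(−k·t) = 4.748 × e^(−0.02806 × 78.9)
  = 4.748 × 0.1093 = 0.5190 mg/L
(0.5190 mg/L = 0.5190 µg/mL)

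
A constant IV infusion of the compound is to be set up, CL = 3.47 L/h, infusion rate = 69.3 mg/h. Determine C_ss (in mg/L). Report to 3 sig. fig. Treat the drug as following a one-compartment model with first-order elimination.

At steady state Css = R₀ / CL = 69.3 / 3.470 = 19.97 mg/L

20.0 mg/L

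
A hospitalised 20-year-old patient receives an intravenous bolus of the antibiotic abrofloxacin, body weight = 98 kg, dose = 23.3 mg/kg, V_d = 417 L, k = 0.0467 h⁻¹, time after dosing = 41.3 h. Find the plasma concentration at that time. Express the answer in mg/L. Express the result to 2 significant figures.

Total dose = 23.3 × 98 = 2283 mg
C₀ = Dose / Vd = 2283 / 417 = 5.475 mg/L
C = C₀ · e^(−k·t) = 5.475 × e^(−0.04670 × 41.3)
  = 5.475 × 0.1453 = 0.7955 mg/L

0.80 mg/L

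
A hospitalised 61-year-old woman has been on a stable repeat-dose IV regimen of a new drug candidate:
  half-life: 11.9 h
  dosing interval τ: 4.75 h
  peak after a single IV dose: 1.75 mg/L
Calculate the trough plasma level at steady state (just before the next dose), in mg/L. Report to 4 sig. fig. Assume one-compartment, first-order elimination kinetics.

k = ln2 / t½ = 0.693147 / 11.9 = 0.05825 h⁻¹
e^(−kτ) = e^(−0.05825 × 4.75) = 0.7583
Accumulation ratio R = 1 / (1 − e^(−kτ)) = 1 / (1 − 0.7583) = 4.137
Steady-state trough = C₀ × R × e^(−kτ) = 1.75 × 4.137 × 0.7583 = 5.490 mg/L

5.490 mg/L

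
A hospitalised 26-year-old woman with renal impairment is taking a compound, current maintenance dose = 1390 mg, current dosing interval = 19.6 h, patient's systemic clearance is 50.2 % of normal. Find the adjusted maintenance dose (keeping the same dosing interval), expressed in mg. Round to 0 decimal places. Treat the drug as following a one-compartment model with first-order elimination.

698 mg

To keep the same average steady-state level, dosing rate must scale with clearance.
CL ratio = 50.2 / 100 = 0.5020
New dose (same interval) = 1390 × 0.5020 = 697.8 mg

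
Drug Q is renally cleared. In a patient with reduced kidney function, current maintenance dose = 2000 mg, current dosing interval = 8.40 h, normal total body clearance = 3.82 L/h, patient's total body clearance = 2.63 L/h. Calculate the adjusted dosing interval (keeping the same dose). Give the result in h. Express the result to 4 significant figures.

12.20 h

To keep the same average steady-state level, dosing rate must scale with clearance.
CL ratio = 2.63 / 3.82 = 0.6885
New interval (same dose) = 8.40 / 0.6885 = 12.20 h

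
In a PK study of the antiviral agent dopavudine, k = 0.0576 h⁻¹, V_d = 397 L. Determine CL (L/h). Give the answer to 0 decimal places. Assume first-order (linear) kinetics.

CL = k × Vd = 0.0576 × 397 = 22.87 L/h

23 L/h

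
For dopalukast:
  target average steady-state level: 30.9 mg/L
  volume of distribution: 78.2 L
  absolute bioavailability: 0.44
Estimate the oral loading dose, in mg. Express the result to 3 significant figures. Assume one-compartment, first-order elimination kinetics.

5490 mg

LD = Css × Vd / F = 30.9 × 78.2 / 0.44 = 5492 mg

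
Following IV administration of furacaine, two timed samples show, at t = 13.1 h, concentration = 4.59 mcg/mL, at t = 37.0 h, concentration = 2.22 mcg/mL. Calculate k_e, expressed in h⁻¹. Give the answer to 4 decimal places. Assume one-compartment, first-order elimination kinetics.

0.0304 h⁻¹

k = ln(C₁/C₂) / (t₂ − t₁) = ln(4.59/2.22) / (37.0 − 13.1)
  = 0.7264 / 23.90 = 0.03039 h⁻¹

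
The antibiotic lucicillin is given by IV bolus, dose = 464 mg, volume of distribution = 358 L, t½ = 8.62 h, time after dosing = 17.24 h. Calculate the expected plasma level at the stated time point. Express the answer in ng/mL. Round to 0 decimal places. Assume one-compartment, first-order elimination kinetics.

324 ng/mL

C₀ = Dose / Vd = 464.0 / 358 = 1.296 mg/L
k = ln2 / t½ = 0.693147 / 8.62 = 0.08041 h⁻¹
t / t½ = 17.24 / 8.62 = 2 half-lives
C = C₀ × (1/2)^2 = 1.296 × 0.2500 = 0.3240 mg/L
Convert: 0.3240 mg/L × 1000 = 324.0 ng/mL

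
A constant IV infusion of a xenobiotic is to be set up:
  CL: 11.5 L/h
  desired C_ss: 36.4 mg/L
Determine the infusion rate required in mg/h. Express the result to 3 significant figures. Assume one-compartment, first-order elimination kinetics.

At steady state, infusion rate R₀ = Css × CL = 36.4 × 11.50 = 418.6 mg/h

419 mg/h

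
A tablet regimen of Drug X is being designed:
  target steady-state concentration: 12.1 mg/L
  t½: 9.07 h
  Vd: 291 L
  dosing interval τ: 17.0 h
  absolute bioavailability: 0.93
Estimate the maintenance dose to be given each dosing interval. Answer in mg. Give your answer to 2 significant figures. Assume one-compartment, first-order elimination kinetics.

4900 mg

k = ln2 / t½ = 0.693147 / 9.07 = 0.07642 h⁻¹
CL = k × Vd = 0.07642 × 291 = 22.24 L/h
At steady state, F × (Dose/τ) = Css × CL.
Dose = Css × CL × τ / F = 12.1 × 22.24 × 17.0 / 0.93 = 4919 mg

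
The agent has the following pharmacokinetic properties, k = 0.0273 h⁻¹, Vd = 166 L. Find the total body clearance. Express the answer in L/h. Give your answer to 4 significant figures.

4.532 L/h

CL = k × Vd = 0.0273 × 166 = 4.532 L/h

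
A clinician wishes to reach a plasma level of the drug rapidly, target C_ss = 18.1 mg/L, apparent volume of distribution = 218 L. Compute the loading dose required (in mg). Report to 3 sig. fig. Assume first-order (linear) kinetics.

LD = Css × Vd = 18.1 × 218 = 3946 mg

3950 mg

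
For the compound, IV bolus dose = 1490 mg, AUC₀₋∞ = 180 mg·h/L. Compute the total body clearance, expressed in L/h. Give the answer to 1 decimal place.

CL = Dose / AUC = 1490 / 180 = 8.278 L/h

8.3 L/h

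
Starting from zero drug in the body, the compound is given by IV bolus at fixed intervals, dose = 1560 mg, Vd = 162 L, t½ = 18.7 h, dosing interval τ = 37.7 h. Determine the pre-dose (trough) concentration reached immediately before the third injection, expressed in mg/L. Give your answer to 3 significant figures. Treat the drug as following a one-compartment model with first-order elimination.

C₀ per dose = Dose / Vd = 1560 / 162 = 9.630 mg/L
k = ln2 / t½ = 0.693147 / 18.7 = 0.03707 h⁻¹
Fraction remaining after one interval: r = e^(−kτ) = e^(−0.03707 × 37.7) = 0.2472
Before dose 3, 2 doses have been given (aged 1τ, 2τ).
C_trough = C₀ × (r + r²) = 9.630 × (0.2472 + 0.06111) = 2.969 mg/L

2.97 mg/L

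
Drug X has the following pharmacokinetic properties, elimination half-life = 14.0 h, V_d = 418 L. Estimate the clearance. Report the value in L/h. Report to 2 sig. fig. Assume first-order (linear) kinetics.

k = ln2 / t½ = 0.693147 / 14.0 = 0.04951 h⁻¹
CL = k × Vd = 0.04951 × 418 = 20.70 L/h

21 L/h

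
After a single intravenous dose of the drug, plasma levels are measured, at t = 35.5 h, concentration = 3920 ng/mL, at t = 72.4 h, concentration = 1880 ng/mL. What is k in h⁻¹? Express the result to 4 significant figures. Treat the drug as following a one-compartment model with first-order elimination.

0.01991 h⁻¹

k = ln(C₁/C₂) / (t₂ − t₁) = ln(3920/1880) / (72.4 − 35.5)
  = 0.7348 / 36.90 = 0.01991 h⁻¹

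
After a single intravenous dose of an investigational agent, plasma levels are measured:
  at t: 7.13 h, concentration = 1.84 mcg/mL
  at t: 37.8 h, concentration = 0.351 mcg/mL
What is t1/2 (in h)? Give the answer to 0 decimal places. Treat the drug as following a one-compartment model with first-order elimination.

13 h

k = ln(C₁/C₂) / (t₂ − t₁) = ln(1.84/0.351) / (37.8 − 7.13)
  = 1.657 / 30.67 = 0.05403 h⁻¹
t½ = ln2 / k = 0.693147 / 0.05403 = 12.83 h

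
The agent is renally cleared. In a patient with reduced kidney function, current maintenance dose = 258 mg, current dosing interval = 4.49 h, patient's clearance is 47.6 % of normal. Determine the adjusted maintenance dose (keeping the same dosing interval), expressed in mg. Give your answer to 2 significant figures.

To keep the same average steady-state level, dosing rate must scale with clearance.
CL ratio = 47.6 / 100 = 0.4760
New dose (same interval) = 258 × 0.4760 = 122.8 mg

120 mg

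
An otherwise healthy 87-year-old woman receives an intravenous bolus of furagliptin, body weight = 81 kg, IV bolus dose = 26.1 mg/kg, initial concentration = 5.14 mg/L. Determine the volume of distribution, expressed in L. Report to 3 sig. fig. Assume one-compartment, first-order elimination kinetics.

411 L

Dose = 26.1 × 81 = 2114 mg
Vd = Dose / C₀ = 2114 / 5.14 = 411.3 L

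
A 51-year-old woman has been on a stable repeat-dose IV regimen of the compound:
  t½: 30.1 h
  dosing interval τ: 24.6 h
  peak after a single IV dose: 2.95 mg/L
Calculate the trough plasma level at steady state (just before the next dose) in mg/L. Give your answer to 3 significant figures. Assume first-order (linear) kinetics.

3.87 mg/L

k = ln2 / t½ = 0.693147 / 30.1 = 0.02303 h⁻¹
e^(−kτ) = e^(−0.02303 × 24.6) = 0.5675
Accumulation ratio R = 1 / (1 − e^(−kτ)) = 1 / (1 − 0.5675) = 2.312
Steady-state trough = C₀ × R × e^(−kτ) = 2.95 × 2.312 × 0.5675 = 3.871 mg/L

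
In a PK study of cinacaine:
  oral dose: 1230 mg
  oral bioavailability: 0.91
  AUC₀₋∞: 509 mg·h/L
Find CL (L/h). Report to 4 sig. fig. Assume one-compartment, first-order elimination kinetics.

2.199 L/h

CL = F·Dose / AUC = 0.91 × 1230 / 509 = 2.199 L/h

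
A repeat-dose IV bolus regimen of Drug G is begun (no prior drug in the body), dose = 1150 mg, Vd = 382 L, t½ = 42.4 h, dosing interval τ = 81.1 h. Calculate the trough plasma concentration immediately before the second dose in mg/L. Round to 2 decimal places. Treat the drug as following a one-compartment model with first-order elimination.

C₀ per dose = Dose / Vd = 1150 / 382 = 3.010 mg/L
k = ln2 / t½ = 0.693147 / 42.4 = 0.01635 h⁻¹
Fraction remaining after one interval: r = e^(−kτ) = e^(−0.01635 × 81.1) = 0.2655
Before dose 2, 1 dose has been given (aged 1τ).
C_trough = C₀ × r = 3.010 × 0.2655 = 0.7992 mg/L

0.80 mg/L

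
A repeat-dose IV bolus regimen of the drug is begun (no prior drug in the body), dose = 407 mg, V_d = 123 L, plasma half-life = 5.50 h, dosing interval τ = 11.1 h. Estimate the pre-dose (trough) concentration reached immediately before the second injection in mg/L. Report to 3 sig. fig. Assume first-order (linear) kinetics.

C₀ per dose = Dose / Vd = 407 / 123 = 3.309 mg/L
k = ln2 / t½ = 0.693147 / 5.50 = 0.1260 h⁻¹
Fraction remaining after one interval: r = e^(−kτ) = e^(−0.1260 × 11.1) = 0.2469
Before dose 2, 1 dose has been given (aged 1τ).
C_trough = C₀ × r = 3.309 × 0.2469 = 0.8170 mg/L

0.817 mg/L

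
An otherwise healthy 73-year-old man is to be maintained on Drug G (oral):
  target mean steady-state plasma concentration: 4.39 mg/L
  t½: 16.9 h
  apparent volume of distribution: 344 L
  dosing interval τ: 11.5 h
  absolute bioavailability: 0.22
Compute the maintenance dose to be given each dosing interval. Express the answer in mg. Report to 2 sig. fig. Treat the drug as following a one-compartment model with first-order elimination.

3200 mg

k = ln2 / t½ = 0.693147 / 16.9 = 0.04101 h⁻¹
CL = k × Vd = 0.04101 × 344 = 14.11 L/h
At steady state, F × (Dose/τ) = Css × CL.
Dose = Css × CL × τ / F = 4.39 × 14.11 × 11.5 / 0.22 = 3238 mg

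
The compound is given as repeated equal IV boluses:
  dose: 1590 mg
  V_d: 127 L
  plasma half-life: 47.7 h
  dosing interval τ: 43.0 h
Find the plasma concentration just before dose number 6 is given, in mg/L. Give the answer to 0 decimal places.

C₀ per dose = Dose / Vd = 1590 / 127 = 12.52 mg/L
k = ln2 / t½ = 0.693147 / 47.7 = 0.01453 h⁻¹
Fraction remaining after one interval: r = e^(−kτ) = e^(−0.01453 × 43.0) = 0.5354
Before dose 6, 5 doses have been given (aged 1τ, 2τ, 3τ, 4τ, 5τ).
C_trough = C₀ × (r + r² + … + r^5) = C₀ × r(1−r^5)/(1−r)
        = 12.52 × 0.5354 × (1 − 0.04399) / (1 − 0.5354) = 13.79 mg/L

14 mg/L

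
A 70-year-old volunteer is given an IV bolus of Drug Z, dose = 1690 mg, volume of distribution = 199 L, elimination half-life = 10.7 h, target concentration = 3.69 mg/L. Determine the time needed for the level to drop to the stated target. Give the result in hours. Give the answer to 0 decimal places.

C₀ = Dose / Vd = 1690 / 199 = 8.492 mg/L
k = ln2 / t½ = 0.693147 / 10.7 = 0.06478 h⁻¹
t = ln(C₀ / C) / k = ln(8.492 / 3.69) / 0.06478
  = ln(2.301) / 0.06478 = 0.8333 / 0.06478 = 12.86 h

13 h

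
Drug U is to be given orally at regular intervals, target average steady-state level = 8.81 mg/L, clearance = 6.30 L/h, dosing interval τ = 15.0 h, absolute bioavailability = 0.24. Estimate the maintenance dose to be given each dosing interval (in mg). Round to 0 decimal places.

3469 mg

At steady state, F × (Dose/τ) = Css × CL.
Dose = Css × CL × τ / F = 8.81 × 6.300 × 15.0 / 0.24 = 3469 mg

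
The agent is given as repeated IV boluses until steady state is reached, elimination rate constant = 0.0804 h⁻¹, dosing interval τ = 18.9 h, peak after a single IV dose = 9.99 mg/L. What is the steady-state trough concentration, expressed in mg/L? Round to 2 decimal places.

2.80 mg/L

e^(−kτ) = e^(−0.08040 × 18.9) = 0.2188
Accumulation ratio R = 1 / (1 − e^(−kτ)) = 1 / (1 − 0.2188) = 1.280
Steady-state trough = C₀ × R × e^(−kτ) = 9.99 × 1.280 × 0.2188 = 2.798 mg/L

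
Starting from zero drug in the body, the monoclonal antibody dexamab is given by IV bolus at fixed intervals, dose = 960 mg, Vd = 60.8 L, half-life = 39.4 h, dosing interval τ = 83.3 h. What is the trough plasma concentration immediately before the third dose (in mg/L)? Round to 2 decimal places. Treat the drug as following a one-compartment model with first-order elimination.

C₀ per dose = Dose / Vd = 960 / 60.8 = 15.79 mg/L
k = ln2 / t½ = 0.693147 / 39.4 = 0.01759 h⁻¹
Fraction remaining after one interval: r = e^(−kτ) = e^(−0.01759 × 83.3) = 0.2310
Before dose 3, 2 doses have been given (aged 1τ, 2τ).
C_trough = C₀ × (r + r²) = 15.79 × (0.2310 + 0.05336) = 4.490 mg/L

4.49 mg/L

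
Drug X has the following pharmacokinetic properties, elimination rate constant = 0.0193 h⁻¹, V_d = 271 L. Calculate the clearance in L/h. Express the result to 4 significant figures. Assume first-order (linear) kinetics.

CL = k × Vd = 0.0193 × 271 = 5.230 L/h

5.230 L/h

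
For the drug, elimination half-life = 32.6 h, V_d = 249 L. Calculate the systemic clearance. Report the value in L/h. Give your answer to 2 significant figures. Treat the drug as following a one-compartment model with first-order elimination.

5.3 L/h

k = ln2 / t½ = 0.693147 / 32.6 = 0.02126 h⁻¹
CL = k × Vd = 0.02126 × 249 = 5.294 L/h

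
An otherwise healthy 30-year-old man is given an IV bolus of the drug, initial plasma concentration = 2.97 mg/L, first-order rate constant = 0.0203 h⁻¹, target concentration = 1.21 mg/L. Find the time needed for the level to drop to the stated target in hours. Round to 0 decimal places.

t = ln(C₀ / C) / k = ln(2.970 / 1.21) / 0.02030
  = ln(2.455) / 0.02030 = 0.8981 / 0.02030 = 44.24 h

44 h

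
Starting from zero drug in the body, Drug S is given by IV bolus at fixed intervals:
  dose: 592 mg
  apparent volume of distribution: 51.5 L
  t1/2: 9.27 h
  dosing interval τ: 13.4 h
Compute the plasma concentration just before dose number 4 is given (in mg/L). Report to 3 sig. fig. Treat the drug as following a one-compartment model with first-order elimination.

6.34 mg/L

C₀ per dose = Dose / Vd = 592 / 51.5 = 11.50 mg/L
k = ln2 / t½ = 0.693147 / 9.27 = 0.07477 h⁻¹
Fraction remaining after one interval: r = e^(−kτ) = e^(−0.07477 × 13.4) = 0.3672
Before dose 4, 3 doses have been given (aged 1τ, 2τ, 3τ).
C_trough = C₀ × (r + r² + … + r^3) = C₀ × r(1−r^3)/(1−r)
        = 11.50 × 0.3672 × (1 − 0.04951) / (1 − 0.3672) = 6.343 mg/L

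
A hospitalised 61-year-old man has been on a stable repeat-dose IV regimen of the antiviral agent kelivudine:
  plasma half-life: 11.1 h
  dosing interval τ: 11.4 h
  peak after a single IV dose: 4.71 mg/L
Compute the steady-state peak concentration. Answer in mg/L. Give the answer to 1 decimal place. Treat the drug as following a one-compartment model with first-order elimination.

9.2 mg/L

k = ln2 / t½ = 0.693147 / 11.1 = 0.06245 h⁻¹
e^(−kτ) = e^(−0.06245 × 11.4) = 0.4907
Accumulation ratio R = 1 / (1 − e^(−kτ)) = 1 / (1 − 0.4907) = 1.963
Steady-state peak = C₀ × R = 4.71 × 1.963 = 9.246 mg/L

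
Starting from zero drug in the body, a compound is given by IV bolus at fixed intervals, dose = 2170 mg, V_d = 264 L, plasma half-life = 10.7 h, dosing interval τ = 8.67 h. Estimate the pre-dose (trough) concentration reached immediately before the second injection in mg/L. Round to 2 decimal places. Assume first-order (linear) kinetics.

4.69 mg/L

C₀ per dose = Dose / Vd = 2170 / 264 = 8.220 mg/L
k = ln2 / t½ = 0.693147 / 10.7 = 0.06478 h⁻¹
Fraction remaining after one interval: r = e^(−kτ) = e^(−0.06478 × 8.67) = 0.5703
Before dose 2, 1 dose has been given (aged 1τ).
C_trough = C₀ × r = 8.220 × 0.5703 = 4.688 mg/L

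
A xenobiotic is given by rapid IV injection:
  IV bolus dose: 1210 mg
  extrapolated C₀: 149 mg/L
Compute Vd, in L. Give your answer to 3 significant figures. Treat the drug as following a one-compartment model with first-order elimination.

8.12 L

Vd = Dose / C₀ = 1210 / 149 = 8.121 L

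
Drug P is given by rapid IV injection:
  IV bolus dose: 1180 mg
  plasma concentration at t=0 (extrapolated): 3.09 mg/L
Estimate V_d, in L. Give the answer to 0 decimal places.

Vd = Dose / C₀ = 1180 / 3.09 = 381.9 L

382 L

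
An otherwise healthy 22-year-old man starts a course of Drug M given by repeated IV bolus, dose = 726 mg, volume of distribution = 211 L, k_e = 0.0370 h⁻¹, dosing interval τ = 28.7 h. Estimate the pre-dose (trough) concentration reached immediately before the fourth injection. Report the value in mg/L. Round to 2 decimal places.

C₀ per dose = Dose / Vd = 726 / 211 = 3.441 mg/L
Fraction remaining after one interval: r = e^(−kτ) = e^(−0.03700 × 28.7) = 0.3458
Before dose 4, 3 doses have been given (aged 1τ, 2τ, 3τ).
C_trough = C₀ × (r + r² + … + r^3) = C₀ × r(1−r^3)/(1−r)
        = 3.441 × 0.3458 × (1 − 0.04135) / (1 − 0.3458) = 1.744 mg/L

1.74 mg/L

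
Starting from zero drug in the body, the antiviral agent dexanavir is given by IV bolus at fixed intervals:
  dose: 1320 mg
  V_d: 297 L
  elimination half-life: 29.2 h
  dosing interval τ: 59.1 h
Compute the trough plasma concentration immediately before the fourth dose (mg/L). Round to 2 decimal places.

C₀ per dose = Dose / Vd = 1320 / 297 = 4.444 mg/L
k = ln2 / t½ = 0.693147 / 29.2 = 0.02374 h⁻¹
Fraction remaining after one interval: r = e^(−kτ) = e^(−0.02374 × 59.1) = 0.2458
Before dose 4, 3 doses have been given (aged 1τ, 2τ, 3τ).
C_trough = C₀ × (r + r² + … + r^3) = C₀ × r(1−r^3)/(1−r)
        = 4.444 × 0.2458 × (1 − 0.01485) / (1 − 0.2458) = 1.427 mg/L

1.43 mg/L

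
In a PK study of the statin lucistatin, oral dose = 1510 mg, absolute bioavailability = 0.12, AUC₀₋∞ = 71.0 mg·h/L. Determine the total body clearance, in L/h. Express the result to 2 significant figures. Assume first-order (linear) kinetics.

2.6 L/h

CL = F·Dose / AUC = 0.12 × 1510 / 71.0 = 2.552 L/h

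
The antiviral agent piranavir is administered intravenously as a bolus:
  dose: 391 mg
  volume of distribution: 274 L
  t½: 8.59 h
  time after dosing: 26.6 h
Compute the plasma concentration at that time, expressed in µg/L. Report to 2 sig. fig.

C₀ = Dose / Vd = 391.0 / 274 = 1.427 mg/L
k = ln2 / t½ = 0.693147 / 8.59 = 0.08069 h⁻¹
C = C₀ · e^(−k·t) = 1.427 × e^(−0.08069 × 26.6)
  = 1.427 × 0.1169 = 0.1668 mg/L
Convert: 0.1668 mg/L × 1000 = 166.8 µg/L

170 µg/L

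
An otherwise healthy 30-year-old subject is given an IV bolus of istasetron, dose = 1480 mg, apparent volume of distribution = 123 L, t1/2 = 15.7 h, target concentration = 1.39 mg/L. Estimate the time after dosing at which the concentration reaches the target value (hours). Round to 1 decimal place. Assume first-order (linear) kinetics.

48.9 h

C₀ = Dose / Vd = 1480 / 123 = 12.03 mg/L
k = ln2 / t½ = 0.693147 / 15.7 = 0.04415 h⁻¹
t = ln(C₀ / C) / k = ln(12.03 / 1.39) / 0.04415
  = ln(8.655) / 0.04415 = 2.158 / 0.04415 = 48.88 h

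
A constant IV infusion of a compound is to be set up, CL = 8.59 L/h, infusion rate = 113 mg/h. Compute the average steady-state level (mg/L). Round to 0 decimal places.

13 mg/L

At steady state Css = R₀ / CL = 113 / 8.590 = 13.15 mg/L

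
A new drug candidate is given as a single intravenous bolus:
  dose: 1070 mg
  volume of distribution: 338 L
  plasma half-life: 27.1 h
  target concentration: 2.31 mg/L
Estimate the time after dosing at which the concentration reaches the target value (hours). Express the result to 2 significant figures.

12 h

C₀ = Dose / Vd = 1070 / 338 = 3.166 mg/L
k = ln2 / t½ = 0.693147 / 27.1 = 0.02558 h⁻¹
t = ln(C₀ / C) / k = ln(3.166 / 2.31) / 0.02558
  = ln(1.371) / 0.02558 = 0.3155 / 0.02558 = 12.33 h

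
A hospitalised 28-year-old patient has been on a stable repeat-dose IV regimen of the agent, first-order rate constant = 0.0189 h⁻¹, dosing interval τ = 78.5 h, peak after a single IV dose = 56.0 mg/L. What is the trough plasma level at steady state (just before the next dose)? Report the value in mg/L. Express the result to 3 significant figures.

e^(−kτ) = e^(−0.01890 × 78.5) = 0.2268
Accumulation ratio R = 1 / (1 − e^(−kτ)) = 1 / (1 − 0.2268) = 1.293
Steady-state trough = C₀ × R × e^(−kτ) = 56.0 × 1.293 × 0.2268 = 16.42 mg/L

16.4 mg/L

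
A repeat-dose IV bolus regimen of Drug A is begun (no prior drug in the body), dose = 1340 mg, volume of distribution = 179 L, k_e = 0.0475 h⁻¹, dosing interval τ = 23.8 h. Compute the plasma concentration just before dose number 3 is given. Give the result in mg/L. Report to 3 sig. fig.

3.20 mg/L

C₀ per dose = Dose / Vd = 1340 / 179 = 7.486 mg/L
Fraction remaining after one interval: r = e^(−kτ) = e^(−0.04750 × 23.8) = 0.3229
Before dose 3, 2 doses have been given (aged 1τ, 2τ).
C_trough = C₀ × (r + r²) = 7.486 × (0.3229 + 0.1043) = 3.198 mg/L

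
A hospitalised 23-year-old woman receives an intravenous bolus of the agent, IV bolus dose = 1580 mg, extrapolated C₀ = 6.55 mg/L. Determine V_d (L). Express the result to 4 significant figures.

Vd = Dose / C₀ = 1580 / 6.55 = 241.2 L

241.2 L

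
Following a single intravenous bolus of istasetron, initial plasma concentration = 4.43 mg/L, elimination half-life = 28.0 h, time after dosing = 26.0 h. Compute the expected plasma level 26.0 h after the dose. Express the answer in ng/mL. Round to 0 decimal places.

k = ln2 / t½ = 0.693147 / 28.0 = 0.02476 h⁻¹
C = C₀ · e^(−k·t) = 4.430 × e^(−0.02476 × 26.0)
  = 4.430 × 0.5253 = 2.327 mg/L
Convert: 2.327 mg/L × 1000 = 2327 ng/mL

2327 ng/mL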